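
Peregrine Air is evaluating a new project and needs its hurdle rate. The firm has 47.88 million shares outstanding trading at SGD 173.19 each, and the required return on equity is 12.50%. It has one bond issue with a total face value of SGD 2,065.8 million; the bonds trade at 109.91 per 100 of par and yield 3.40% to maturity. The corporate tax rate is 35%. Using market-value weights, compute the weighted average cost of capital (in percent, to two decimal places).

10.29%

Market value of equity E = 173.19 × 47.88m = 8292.3372m. Market value of debt D = 2065.8m × 109.91/100 = 2270.52078m.
Total capital V = 8292.3372 + 2270.52078 = 10562.85798.
Equity: weight = 8292.3372/10562.85798 = 0.7850; cost = 12.5%.
Bonds outstanding: weight = 2270.52078/10562.85798 = 0.2150; after-tax cost = 3.4% × (1 − 35%) = 2.2100%.
WACC = 0.7850 × 12.5000% + 0.2150 × 2.2100% = 10.2881%.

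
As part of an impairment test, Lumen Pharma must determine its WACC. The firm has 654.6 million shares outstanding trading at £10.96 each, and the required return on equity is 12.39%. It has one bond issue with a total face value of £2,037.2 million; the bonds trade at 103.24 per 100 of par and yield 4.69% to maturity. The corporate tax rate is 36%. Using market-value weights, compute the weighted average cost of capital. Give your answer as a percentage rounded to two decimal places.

10.26%

Market value of equity E = 10.96 × 654.6m = 7174.416m. Market value of debt D = 2037.2m × 103.24/100 = 2103.20528m.
Total capital V = 7174.416 + 2103.20528 = 9277.62128.
Equity: weight = 7174.416/9277.62128 = 0.7733; cost = 12.39%.
Bonds outstanding: weight = 2103.20528/9277.62128 = 0.2267; after-tax cost = 4.69% × (1 − 36%) = 3.0016%.
WACC = 0.7733 × 12.3900% + 0.2267 × 3.0016% = 10.2617%.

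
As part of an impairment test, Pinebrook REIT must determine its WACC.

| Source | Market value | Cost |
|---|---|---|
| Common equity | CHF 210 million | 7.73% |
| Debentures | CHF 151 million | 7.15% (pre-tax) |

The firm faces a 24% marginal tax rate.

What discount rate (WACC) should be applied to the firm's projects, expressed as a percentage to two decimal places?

Total capital V = 210 + 151 = 361.
Equity: weight = 210/361 = 0.5817; cost = 7.73%.
Debentures: weight = 151/361 = 0.4183; after-tax cost = 7.15% × (1 − 24%) = 5.4340%.
WACC = 0.5817 × 7.7300% + 0.4183 × 5.4340% = 6.7696%.

6.77%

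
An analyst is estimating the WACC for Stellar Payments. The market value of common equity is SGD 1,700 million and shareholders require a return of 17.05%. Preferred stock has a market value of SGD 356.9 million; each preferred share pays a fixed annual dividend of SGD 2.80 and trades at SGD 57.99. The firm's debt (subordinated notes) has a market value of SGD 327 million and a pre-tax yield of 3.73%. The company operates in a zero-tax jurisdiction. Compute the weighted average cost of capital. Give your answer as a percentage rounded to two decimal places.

13.39%

Cost of preferred: Rp = 2.8 / 57.99 = 4.8284%.
Total capital V = 1700 + 356.9 + 327 = 2383.9.
Equity: weight = 1700/2383.9 = 0.7131; cost = 17.05%.
Preferred: weight = 356.9/2383.9 = 0.1497; cost = 4.8284%.
Subordinated notes: weight = 327/2383.9 = 0.1372; after-tax cost = 3.73% × (1 − 0%) = 3.7300%.
WACC = 0.7131 × 17.0500% + 0.1497 × 4.8284% + 0.1372 × 3.7300% = 13.3932%.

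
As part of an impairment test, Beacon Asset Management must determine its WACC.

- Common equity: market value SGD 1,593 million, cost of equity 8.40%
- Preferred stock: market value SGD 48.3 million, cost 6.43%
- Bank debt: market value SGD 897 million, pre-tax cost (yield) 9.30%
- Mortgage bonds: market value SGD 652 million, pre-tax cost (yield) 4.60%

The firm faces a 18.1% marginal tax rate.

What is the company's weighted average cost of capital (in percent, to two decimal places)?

7.20%

Total capital V = 1593 + 48.3 + 897 + 652 = 3190.3.
Equity: weight = 1593/3190.3 = 0.4993; cost = 8.4%.
Preferred: weight = 48.3/3190.3 = 0.0151; cost = 6.43%.
Bank debt: weight = 897/3190.3 = 0.2812; after-tax cost = 9.3% × (1 − 18.1%) = 7.6167%.
Mortgage bonds: weight = 652/3190.3 = 0.2044; after-tax cost = 4.6% × (1 − 18.1%) = 3.7674%.
WACC = 0.4993 × 8.4000% + 0.0151 × 6.4300% + 0.2812 × 7.6167% + 0.2044 × 3.7674% = 7.2032%.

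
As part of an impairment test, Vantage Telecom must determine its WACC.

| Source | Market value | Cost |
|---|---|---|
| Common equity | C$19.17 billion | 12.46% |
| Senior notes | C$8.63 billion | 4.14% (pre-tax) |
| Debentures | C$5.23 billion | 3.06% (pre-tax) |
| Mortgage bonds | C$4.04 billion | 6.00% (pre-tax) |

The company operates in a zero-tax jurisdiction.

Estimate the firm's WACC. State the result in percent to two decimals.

Total capital V = 19.17 + 8.63 + 5.23 + 4.04 = 37.07.
Equity: weight = 19.17/37.07 = 0.5171; cost = 12.46%.
Senior notes: weight = 8.63/37.07 = 0.2328; after-tax cost = 4.14% × (1 − 0%) = 4.1400%.
Debentures: weight = 5.23/37.07 = 0.1411; after-tax cost = 3.06% × (1 − 0%) = 3.0600%.
Mortgage bonds: weight = 4.04/37.07 = 0.1090; after-tax cost = 6% × (1 − 0%) = 6.0000%.
WACC = 0.5171 × 12.4600% + 0.2328 × 4.1400% + 0.1411 × 3.0600% + 0.1090 × 6.0000% = 8.4929%.

8.49%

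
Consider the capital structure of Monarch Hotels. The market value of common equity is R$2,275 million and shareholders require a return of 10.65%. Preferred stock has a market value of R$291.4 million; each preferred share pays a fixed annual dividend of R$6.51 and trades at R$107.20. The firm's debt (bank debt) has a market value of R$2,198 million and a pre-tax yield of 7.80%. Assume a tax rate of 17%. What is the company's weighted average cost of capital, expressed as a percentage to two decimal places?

8.44%

Cost of preferred: Rp = 6.51 / 107.2 = 6.0728%.
Total capital V = 2275 + 291.4 + 2198 = 4764.4.
Equity: weight = 2275/4764.4 = 0.4775; cost = 10.65%.
Preferred: weight = 291.4/4764.4 = 0.0612; cost = 6.0728%.
Bank debt: weight = 2198/4764.4 = 0.4613; after-tax cost = 7.8% × (1 − 17%) = 6.4740%.
WACC = 0.4775 × 10.6500% + 0.0612 × 6.0728% + 0.4613 × 6.4740% = 8.4435%.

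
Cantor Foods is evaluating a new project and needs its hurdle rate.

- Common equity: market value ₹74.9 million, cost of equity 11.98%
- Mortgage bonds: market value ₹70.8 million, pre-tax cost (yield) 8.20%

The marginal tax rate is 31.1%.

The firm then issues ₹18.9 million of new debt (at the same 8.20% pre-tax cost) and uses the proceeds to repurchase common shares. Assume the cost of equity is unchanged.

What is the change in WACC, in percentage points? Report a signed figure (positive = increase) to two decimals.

Current WACC:
Total capital V = 74.9 + 70.8 = 145.7.
Equity: weight = 74.9/145.7 = 0.5141; cost = 11.98%.
Mortgage bonds: weight = 70.8/145.7 = 0.4859; after-tax cost = 8.2% × (1 − 31.1%) = 5.6498%.
WACC = 0.5141 × 11.9800% + 0.4859 × 5.6498% = 8.9040%.
After the change:
Total capital V = 56 + 89.7 = 145.7.
Equity: weight = 56/145.7 = 0.3844; cost = 11.98%.
Mortgage bonds: weight = 89.7/145.7 = 0.6156; after-tax cost = 8.2% × (1 − 31.1%) = 5.6498%.
WACC = 0.3844 × 11.9800% + 0.6156 × 5.6498% = 8.0828%.
Change in WACC = 8.0828% − 8.9040% = -0.8211 pp.

-0.82 pp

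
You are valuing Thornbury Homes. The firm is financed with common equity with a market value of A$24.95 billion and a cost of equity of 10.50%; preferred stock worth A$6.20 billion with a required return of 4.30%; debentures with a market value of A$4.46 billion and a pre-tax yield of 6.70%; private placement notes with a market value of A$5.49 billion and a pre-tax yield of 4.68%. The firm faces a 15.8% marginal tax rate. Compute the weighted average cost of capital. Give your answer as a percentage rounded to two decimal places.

8.16%

Total capital V = 24.95 + 6.2 + 4.46 + 5.49 = 41.1.
Equity: weight = 24.95/41.1 = 0.6071; cost = 10.5%.
Preferred: weight = 6.2/41.1 = 0.1509; cost = 4.3%.
Debentures: weight = 4.46/41.1 = 0.1085; after-tax cost = 6.7% × (1 − 15.8%) = 5.6414%.
Private placement notes: weight = 5.49/41.1 = 0.1336; after-tax cost = 4.68% × (1 − 15.8%) = 3.9406%.
WACC = 0.6071 × 10.5000% + 0.1509 × 4.3000% + 0.1085 × 5.6414% + 0.1336 × 3.9406% = 8.1613%.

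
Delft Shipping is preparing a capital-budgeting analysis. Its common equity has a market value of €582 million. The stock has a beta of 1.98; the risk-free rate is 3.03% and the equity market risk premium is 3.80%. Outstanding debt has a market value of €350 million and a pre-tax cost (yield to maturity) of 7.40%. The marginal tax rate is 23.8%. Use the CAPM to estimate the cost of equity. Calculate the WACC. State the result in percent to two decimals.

8.71%

Cost of equity via CAPM: Re = 3.03% + 1.98 × 3.8% = 10.5540%.
Total capital V = 582 + 350 = 932.
Equity: weight = 582/932 = 0.6245; cost = 10.554%.
Debt: weight = 350/932 = 0.3755; after-tax cost = 7.4% × (1 − 23.8%) = 5.6388%.
WACC = 0.6245 × 10.5540% + 0.3755 × 5.6388% = 8.7082%.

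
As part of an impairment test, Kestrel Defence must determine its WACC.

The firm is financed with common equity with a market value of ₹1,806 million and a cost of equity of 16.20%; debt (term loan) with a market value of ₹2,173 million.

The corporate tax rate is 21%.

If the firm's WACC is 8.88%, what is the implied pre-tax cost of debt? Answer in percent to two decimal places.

3.54%

Total capital V = 1806 + 2173 = 3979.
Equity weight = 1806/3979 = 0.4539.
Term loan weight = 2173/3979 = 0.5461.
Equity contribution = 0.4539 × 16.2% = 7.3529%.
Remaining for debt = 8.88% − 7.3529% = 1.5271%.
Rd × (1 − 21%) × 0.5461 = 1.5271%  ⇒  Rd = 3.5396%.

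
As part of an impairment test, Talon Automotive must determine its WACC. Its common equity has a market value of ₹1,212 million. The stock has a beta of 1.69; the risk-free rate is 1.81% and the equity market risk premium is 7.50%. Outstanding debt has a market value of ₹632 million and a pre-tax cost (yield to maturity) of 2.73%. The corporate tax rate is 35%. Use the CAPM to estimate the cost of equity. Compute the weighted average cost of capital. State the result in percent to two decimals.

10.13%

Cost of equity via CAPM: Re = 1.81% + 1.69 × 7.5% = 14.4850%.
Total capital V = 1212 + 632 = 1844.
Equity: weight = 1212/1844 = 0.6573; cost = 14.485%.
Debt: weight = 632/1844 = 0.3427; after-tax cost = 2.73% × (1 − 35%) = 1.7745%.
WACC = 0.6573 × 14.4850% + 0.3427 × 1.7745% = 10.1287%.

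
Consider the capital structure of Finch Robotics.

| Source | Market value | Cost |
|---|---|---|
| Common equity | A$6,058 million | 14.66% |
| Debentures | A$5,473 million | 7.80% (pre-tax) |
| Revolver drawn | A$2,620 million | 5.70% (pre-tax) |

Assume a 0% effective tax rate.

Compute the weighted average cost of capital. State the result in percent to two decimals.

10.35%

Total capital V = 6058 + 5473 + 2620 = 14151.
Equity: weight = 6058/14151 = 0.4281; cost = 14.66%.
Debentures: weight = 5473/14151 = 0.3868; after-tax cost = 7.8% × (1 − 0%) = 7.8000%.
Revolver drawn: weight = 2620/14151 = 0.1851; after-tax cost = 5.7% × (1 − 0%) = 5.7000%.
WACC = 0.4281 × 14.6600% + 0.3868 × 7.8000% + 0.1851 × 5.7000% = 10.3479%.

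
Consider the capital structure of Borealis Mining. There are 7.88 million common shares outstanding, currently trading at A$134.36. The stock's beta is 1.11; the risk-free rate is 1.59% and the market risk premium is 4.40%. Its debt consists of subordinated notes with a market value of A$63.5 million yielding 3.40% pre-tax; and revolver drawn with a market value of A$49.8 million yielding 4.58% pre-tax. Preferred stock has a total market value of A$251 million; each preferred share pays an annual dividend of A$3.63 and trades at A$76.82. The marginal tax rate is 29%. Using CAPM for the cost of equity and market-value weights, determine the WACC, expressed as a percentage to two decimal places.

Cost of equity via CAPM: Re = 1.59% + 1.11 × 4.4% = 6.4740%.
Cost of preferred: Rp = 3.63 / 76.82 = 4.7253%.
Market value of equity E = 134.36 × 7.88m = 1058.7568m.
Total capital V = 1058.7568 + 251 + 63.5 + 49.8 = 1423.0568.
Equity: weight = 1058.7568/1423.0568 = 0.7440; cost = 6.474%.
Preferred: weight = 251/1423.0568 = 0.1764; cost = 4.7253%.
Subordinated notes: weight = 63.5/1423.0568 = 0.0446; after-tax cost = 3.4% × (1 − 29%) = 2.4140%.
Revolver drawn: weight = 49.8/1423.0568 = 0.0350; after-tax cost = 4.58% × (1 − 29%) = 3.2518%.
WACC = 0.7440 × 6.4740% + 0.1764 × 4.7253% + 0.0446 × 2.4140% + 0.0350 × 3.2518% = 5.8716%.

5.87%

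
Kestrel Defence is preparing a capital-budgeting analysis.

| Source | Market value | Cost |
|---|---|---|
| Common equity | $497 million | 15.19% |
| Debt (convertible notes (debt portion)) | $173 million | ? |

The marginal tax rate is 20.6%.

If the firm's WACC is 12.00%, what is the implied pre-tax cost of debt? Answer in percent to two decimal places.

Total capital V = 497 + 173 = 670.
Equity weight = 497/670 = 0.7418.
Convertible notes (debt portion) weight = 173/670 = 0.2582.
Equity contribution = 0.7418 × 15.19% = 11.2678%.
Remaining for debt = 12.0% − 11.2678% = 0.7322%.
Rd × (1 − 20.6%) × 0.2582 = 0.7322%  ⇒  Rd = 3.5714%.

3.57%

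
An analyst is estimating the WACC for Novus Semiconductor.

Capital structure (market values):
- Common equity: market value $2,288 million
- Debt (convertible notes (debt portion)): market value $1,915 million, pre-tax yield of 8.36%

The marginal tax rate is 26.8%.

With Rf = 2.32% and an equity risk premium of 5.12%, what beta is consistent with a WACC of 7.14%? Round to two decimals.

Total capital V = 2288 + 1915 = 4203.
Equity weight = 2288/4203 = 0.5444.
Convertible notes (debt portion) weight = 1915/4203 = 0.4556.
Debt contribution = 0.4556 × 8.36% × (1 − 26.8%) = 2.7882%.
Required equity contribution = 7.14% − 2.7882% = 4.3518%  ⇒  Re = 7.9941%.
CAPM: 7.9941% = 2.32% + β × 5.12%  ⇒  β = 1.1082.

1.11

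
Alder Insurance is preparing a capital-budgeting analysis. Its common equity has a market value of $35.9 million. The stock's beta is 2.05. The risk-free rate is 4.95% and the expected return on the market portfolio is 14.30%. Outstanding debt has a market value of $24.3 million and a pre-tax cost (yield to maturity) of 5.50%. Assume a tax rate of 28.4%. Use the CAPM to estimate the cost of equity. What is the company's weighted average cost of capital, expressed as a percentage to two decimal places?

15.97%

Market risk premium = 14.3% − 4.95% = 9.35%.
Cost of equity via CAPM: Re = 4.95% + 2.05 × 9.35% = 24.1175%.
Total capital V = 35.9 + 24.3 = 60.2.
Equity: weight = 35.9/60.2 = 0.5963; cost = 24.1175%.
Debt: weight = 24.3/60.2 = 0.4037; after-tax cost = 5.5% × (1 − 28.4%) = 3.9380%.
WACC = 0.5963 × 24.1175% + 0.4037 × 3.9380% = 15.9720%.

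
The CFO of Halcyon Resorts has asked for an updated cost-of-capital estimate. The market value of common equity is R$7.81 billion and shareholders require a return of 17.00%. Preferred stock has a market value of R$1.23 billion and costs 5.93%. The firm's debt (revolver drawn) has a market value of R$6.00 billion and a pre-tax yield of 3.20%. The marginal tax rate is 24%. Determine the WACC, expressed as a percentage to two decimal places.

10.28%

Total capital V = 7.81 + 1.23 + 6 = 15.04.
Equity: weight = 7.81/15.04 = 0.5193; cost = 17%.
Preferred: weight = 1.23/15.04 = 0.0818; cost = 5.93%.
Revolver drawn: weight = 6/15.04 = 0.3989; after-tax cost = 3.2% × (1 − 24%) = 2.4320%.
WACC = 0.5193 × 17.0000% + 0.0818 × 5.9300% + 0.3989 × 2.4320% = 10.2830%.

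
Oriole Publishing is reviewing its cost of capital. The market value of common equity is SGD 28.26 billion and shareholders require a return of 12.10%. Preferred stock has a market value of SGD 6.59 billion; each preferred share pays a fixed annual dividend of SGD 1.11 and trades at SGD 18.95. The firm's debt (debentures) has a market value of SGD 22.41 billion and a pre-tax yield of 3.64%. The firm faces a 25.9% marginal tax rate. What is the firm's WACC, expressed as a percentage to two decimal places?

7.70%

Cost of preferred: Rp = 1.11 / 18.95 = 5.8575%.
Total capital V = 28.26 + 6.59 + 22.41 = 57.26.
Equity: weight = 28.26/57.26 = 0.4935; cost = 12.1%.
Preferred: weight = 6.59/57.26 = 0.1151; cost = 5.8575%.
Debentures: weight = 22.41/57.26 = 0.3914; after-tax cost = 3.64% × (1 − 25.9%) = 2.6972%.
WACC = 0.4935 × 12.1000% + 0.1151 × 5.8575% + 0.3914 × 2.6972% = 7.7016%.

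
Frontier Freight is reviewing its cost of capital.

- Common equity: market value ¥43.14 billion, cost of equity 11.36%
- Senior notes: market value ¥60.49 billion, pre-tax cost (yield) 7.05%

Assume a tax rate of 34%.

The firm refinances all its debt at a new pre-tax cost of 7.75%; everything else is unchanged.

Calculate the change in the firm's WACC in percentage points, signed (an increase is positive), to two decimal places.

Current WACC:
Total capital V = 43.14 + 60.49 = 103.63.
Equity: weight = 43.14/103.63 = 0.4163; cost = 11.36%.
Senior notes: weight = 60.49/103.63 = 0.5837; after-tax cost = 7.05% × (1 − 34%) = 4.6530%.
WACC = 0.4163 × 11.3600% + 0.5837 × 4.6530% = 7.4450%.
After the change:
Total capital V = 43.14 + 60.49 = 103.63.
Equity: weight = 43.14/103.63 = 0.4163; cost = 11.36%.
Senior notes: weight = 60.49/103.63 = 0.5837; after-tax cost = 7.75% × (1 − 34%) = 5.1150%.
WACC = 0.4163 × 11.3600% + 0.5837 × 5.1150% = 7.7147%.
Change in WACC = 7.7147% − 7.4450% = 0.2697 pp.

+0.27 pp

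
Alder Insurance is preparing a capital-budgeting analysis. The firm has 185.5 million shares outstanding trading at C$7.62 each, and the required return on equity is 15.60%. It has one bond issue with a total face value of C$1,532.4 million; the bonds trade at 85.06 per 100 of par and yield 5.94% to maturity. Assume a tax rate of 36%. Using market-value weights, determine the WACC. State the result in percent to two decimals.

Market value of equity E = 7.62 × 185.5m = 1413.51m. Market value of debt D = 1532.4m × 85.06/100 = 1303.45944m.
Total capital V = 1413.51 + 1303.45944 = 2716.96944.
Equity: weight = 1413.51/2716.96944 = 0.5203; cost = 15.6%.
Bonds outstanding: weight = 1303.45944/2716.96944 = 0.4797; after-tax cost = 5.94% × (1 − 36%) = 3.8016%.
WACC = 0.5203 × 15.6000% + 0.4797 × 3.8016% = 9.9397%.

9.94%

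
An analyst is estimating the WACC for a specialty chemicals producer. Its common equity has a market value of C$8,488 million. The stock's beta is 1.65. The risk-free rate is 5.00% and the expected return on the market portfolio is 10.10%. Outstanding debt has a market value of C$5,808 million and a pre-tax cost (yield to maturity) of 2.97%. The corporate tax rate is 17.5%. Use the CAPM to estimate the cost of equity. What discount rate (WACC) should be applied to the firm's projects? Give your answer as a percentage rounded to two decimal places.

8.96%

Market risk premium = 10.1% − 5.0% = 5.1%.
Cost of equity via CAPM: Re = 5.0% + 1.65 × 5.1% = 13.4150%.
Total capital V = 8488 + 5808 = 14296.
Equity: weight = 8488/14296 = 0.5937; cost = 13.415%.
Debt: weight = 5808/14296 = 0.4063; after-tax cost = 2.97% × (1 − 17.5%) = 2.4503%.
WACC = 0.5937 × 13.4150% + 0.4063 × 2.4503% = 8.9604%.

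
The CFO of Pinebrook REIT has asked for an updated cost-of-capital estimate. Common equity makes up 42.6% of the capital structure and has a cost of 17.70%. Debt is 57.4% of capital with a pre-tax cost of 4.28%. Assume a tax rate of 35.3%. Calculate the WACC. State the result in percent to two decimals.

9.13%

After-tax cost of debt = 4.28% × (1 − 35.3%) = 2.7692%.
WACC = 0.426 × 17.7000% + 0.574 × 2.7692% = 9.1297%.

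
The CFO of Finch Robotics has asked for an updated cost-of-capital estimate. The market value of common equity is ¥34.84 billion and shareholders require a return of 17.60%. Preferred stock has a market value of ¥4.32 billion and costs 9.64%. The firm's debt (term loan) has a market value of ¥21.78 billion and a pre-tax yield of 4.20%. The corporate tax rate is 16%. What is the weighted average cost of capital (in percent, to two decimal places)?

12.01%

Total capital V = 34.84 + 4.32 + 21.78 = 60.94.
Equity: weight = 34.84/60.94 = 0.5717; cost = 17.6%.
Preferred: weight = 4.32/60.94 = 0.0709; cost = 9.64%.
Term loan: weight = 21.78/60.94 = 0.3574; after-tax cost = 4.2% × (1 − 16%) = 3.5280%.
WACC = 0.5717 × 17.6000% + 0.0709 × 9.6400% + 0.3574 × 3.5280% = 12.0064%.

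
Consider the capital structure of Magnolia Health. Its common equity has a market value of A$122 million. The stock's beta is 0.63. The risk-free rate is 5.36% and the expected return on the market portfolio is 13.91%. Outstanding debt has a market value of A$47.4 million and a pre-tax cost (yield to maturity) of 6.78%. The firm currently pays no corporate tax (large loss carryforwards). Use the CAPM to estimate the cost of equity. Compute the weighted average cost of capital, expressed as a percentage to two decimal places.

9.64%

Market risk premium = 13.91% − 5.36% = 8.55%.
Cost of equity via CAPM: Re = 5.36% + 0.63 × 8.55% = 10.7465%.
Total capital V = 122 + 47.4 = 169.4.
Equity: weight = 122/169.4 = 0.7202; cost = 10.7465%.
Debt: weight = 47.4/169.4 = 0.2798; after-tax cost = 6.78% × (1 − 0%) = 6.7800%.
WACC = 0.7202 × 10.7465% + 0.2798 × 6.7800% = 9.6366%.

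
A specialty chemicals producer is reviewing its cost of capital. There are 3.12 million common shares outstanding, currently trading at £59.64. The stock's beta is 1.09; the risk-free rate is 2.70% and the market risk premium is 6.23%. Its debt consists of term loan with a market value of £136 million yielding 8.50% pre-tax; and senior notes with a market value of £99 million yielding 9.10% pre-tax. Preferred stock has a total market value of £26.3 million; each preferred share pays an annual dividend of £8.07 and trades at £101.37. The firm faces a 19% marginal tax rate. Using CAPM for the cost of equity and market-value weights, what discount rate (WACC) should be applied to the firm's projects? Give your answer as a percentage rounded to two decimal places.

Cost of equity via CAPM: Re = 2.7% + 1.09 × 6.23% = 9.4907%.
Cost of preferred: Rp = 8.07 / 101.37 = 7.9609%.
Market value of equity E = 59.64 × 3.12m = 186.0768m.
Total capital V = 186.0768 + 26.3 + 136 + 99 = 447.3768.
Equity: weight = 186.0768/447.3768 = 0.4159; cost = 9.4907%.
Preferred: weight = 26.3/447.3768 = 0.0588; cost = 7.9609%.
Term loan: weight = 136/447.3768 = 0.3040; after-tax cost = 8.5% × (1 − 19%) = 6.8850%.
Senior notes: weight = 99/447.3768 = 0.2213; after-tax cost = 9.1% × (1 − 19%) = 7.3710%.
WACC = 0.4159 × 9.4907% + 0.0588 × 7.9609% + 0.3040 × 6.8850% + 0.2213 × 7.3710% = 8.1396%.

8.14%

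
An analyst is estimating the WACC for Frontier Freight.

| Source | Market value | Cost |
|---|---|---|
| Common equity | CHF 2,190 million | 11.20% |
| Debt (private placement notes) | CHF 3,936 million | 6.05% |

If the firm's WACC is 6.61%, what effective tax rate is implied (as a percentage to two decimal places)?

32.96%

Total capital V = 2190 + 3936 = 6126.
Equity weight = 2190/6126 = 0.3575.
Private placement notes weight = 3936/6126 = 0.6425.
Equity contribution = 0.3575 × 11.2% = 4.0039%.
Debt contribution must be 6.61% − 4.0039% = 2.6061%.
0.6425 × 6.05% × (1 − T) = 2.6061%  ⇒  (1 − T) = 0.6704.
T = 32.9568%.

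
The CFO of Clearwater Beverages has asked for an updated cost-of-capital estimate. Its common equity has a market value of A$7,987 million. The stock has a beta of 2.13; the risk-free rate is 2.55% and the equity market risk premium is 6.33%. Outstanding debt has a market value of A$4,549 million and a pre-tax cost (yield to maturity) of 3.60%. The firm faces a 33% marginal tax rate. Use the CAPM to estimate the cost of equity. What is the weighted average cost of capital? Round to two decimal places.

11.09%

Cost of equity via CAPM: Re = 2.55% + 2.13 × 6.33% = 16.0329%.
Total capital V = 7987 + 4549 = 12536.
Equity: weight = 7987/12536 = 0.6371; cost = 16.0329%.
Debt: weight = 4549/12536 = 0.3629; after-tax cost = 3.6% × (1 − 33%) = 2.4120%.
WACC = 0.6371 × 16.0329% + 0.3629 × 2.4120% = 11.0902%.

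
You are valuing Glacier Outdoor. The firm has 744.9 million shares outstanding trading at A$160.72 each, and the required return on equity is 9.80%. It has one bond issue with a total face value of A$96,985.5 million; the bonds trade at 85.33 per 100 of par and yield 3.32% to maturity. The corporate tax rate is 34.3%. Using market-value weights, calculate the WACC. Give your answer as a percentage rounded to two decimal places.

Market value of equity E = 160.72 × 744.9m = 119720.328m. Market value of debt D = 96985.5m × 85.33/100 = 82757.72715m.
Total capital V = 119720.328 + 82757.72715 = 202478.05515.
Equity: weight = 119720.328/202478.05515 = 0.5913; cost = 9.8%.
Bonds outstanding: weight = 82757.72715/202478.05515 = 0.4087; after-tax cost = 3.32% × (1 − 34.3%) = 2.1812%.
WACC = 0.5913 × 9.8000% + 0.4087 × 2.1812% = 6.6860%.

6.69%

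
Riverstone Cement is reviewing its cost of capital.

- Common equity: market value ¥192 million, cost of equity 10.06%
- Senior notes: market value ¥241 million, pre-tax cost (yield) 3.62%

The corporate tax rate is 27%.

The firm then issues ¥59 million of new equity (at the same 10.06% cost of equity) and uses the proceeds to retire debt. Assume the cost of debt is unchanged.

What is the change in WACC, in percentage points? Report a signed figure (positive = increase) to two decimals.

+1.01 pp

Current WACC:
Total capital V = 192 + 241 = 433.
Equity: weight = 192/433 = 0.4434; cost = 10.06%.
Senior notes: weight = 241/433 = 0.5566; after-tax cost = 3.62% × (1 − 27%) = 2.6426%.
WACC = 0.4434 × 10.0600% + 0.5566 × 2.6426% = 5.9316%.
After the change:
Total capital V = 251 + 182 = 433.
Equity: weight = 251/433 = 0.5797; cost = 10.06%.
Senior notes: weight = 182/433 = 0.4203; after-tax cost = 3.62% × (1 − 27%) = 2.6426%.
WACC = 0.5797 × 10.0600% + 0.4203 × 2.6426% = 6.9423%.
Change in WACC = 6.9423% − 5.9316% = 1.0107 pp.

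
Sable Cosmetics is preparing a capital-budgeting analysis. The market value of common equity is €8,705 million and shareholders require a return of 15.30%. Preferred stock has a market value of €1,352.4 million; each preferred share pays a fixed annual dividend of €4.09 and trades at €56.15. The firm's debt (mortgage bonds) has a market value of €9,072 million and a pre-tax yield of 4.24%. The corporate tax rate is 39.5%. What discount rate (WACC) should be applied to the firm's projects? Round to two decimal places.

Cost of preferred: Rp = 4.09 / 56.15 = 7.2841%.
Total capital V = 8705 + 1352.4 + 9072 = 19129.4.
Equity: weight = 8705/19129.4 = 0.4551; cost = 15.3%.
Preferred: weight = 1352.4/19129.4 = 0.0707; cost = 7.2841%.
Mortgage bonds: weight = 9072/19129.4 = 0.4742; after-tax cost = 4.24% × (1 − 39.5%) = 2.5652%.
WACC = 0.4551 × 15.3000% + 0.0707 × 7.2841% + 0.4742 × 2.5652% = 8.6939%.

8.69%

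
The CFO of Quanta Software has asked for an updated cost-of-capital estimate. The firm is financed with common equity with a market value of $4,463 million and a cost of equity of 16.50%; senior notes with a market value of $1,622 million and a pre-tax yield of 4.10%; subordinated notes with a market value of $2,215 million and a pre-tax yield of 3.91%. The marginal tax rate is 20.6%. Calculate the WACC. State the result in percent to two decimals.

Total capital V = 4463 + 1622 + 2215 = 8300.
Equity: weight = 4463/8300 = 0.5377; cost = 16.5%.
Senior notes: weight = 1622/8300 = 0.1954; after-tax cost = 4.1% × (1 − 20.6%) = 3.2554%.
Subordinated notes: weight = 2215/8300 = 0.2669; after-tax cost = 3.91% × (1 − 20.6%) = 3.1045%.
WACC = 0.5377 × 16.5000% + 0.1954 × 3.2554% + 0.2669 × 3.1045% = 10.3369%.

10.34%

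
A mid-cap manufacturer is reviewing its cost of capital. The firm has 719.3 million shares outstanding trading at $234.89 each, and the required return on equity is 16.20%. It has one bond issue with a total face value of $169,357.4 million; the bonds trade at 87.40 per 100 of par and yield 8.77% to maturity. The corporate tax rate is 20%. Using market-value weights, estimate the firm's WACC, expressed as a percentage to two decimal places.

11.91%

Market value of equity E = 234.89 × 719.3m = 168956.377m. Market value of debt D = 169357.4m × 87.4/100 = 148018.3676m.
Total capital V = 168956.377 + 148018.3676 = 316974.7446.
Equity: weight = 168956.377/316974.7446 = 0.5330; cost = 16.2%.
Bonds outstanding: weight = 148018.3676/316974.7446 = 0.4670; after-tax cost = 8.77% × (1 − 20%) = 7.0160%.
WACC = 0.5330 × 16.2000% + 0.4670 × 7.0160% = 11.9113%.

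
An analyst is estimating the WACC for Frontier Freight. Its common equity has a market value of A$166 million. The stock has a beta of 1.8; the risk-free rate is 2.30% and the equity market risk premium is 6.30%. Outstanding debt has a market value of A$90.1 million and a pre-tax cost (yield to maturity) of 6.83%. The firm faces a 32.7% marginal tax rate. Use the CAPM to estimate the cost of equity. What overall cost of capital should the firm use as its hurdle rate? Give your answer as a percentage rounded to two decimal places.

10.46%

Cost of equity via CAPM: Re = 2.3% + 1.8 × 6.3% = 13.6400%.
Total capital V = 166 + 90.1 = 256.1.
Equity: weight = 166/256.1 = 0.6482; cost = 13.64%.
Debt: weight = 90.1/256.1 = 0.3518; after-tax cost = 6.83% × (1 − 32.7%) = 4.5966%.
WACC = 0.6482 × 13.6400% + 0.3518 × 4.5966% = 10.4584%.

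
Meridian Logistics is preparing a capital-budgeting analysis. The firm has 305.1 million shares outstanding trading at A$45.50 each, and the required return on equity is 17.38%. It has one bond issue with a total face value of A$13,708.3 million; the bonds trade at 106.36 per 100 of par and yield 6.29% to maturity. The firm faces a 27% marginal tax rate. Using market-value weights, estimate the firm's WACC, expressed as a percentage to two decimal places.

10.83%

Market value of equity E = 45.5 × 305.1m = 13882.05m. Market value of debt D = 13708.3m × 106.36/100 = 14580.14788m.
Total capital V = 13882.05 + 14580.14788 = 28462.19788.
Equity: weight = 13882.05/28462.19788 = 0.4877; cost = 17.38%.
Bonds outstanding: weight = 14580.14788/28462.19788 = 0.5123; after-tax cost = 6.29% × (1 − 27%) = 4.5917%.
WACC = 0.4877 × 17.3800% + 0.5123 × 4.5917% = 10.8290%.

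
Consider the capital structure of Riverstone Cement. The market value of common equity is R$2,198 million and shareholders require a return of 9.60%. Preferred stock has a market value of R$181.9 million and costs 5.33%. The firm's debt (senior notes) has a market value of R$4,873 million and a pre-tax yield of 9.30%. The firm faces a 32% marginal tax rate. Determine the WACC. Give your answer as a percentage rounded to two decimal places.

7.29%

Total capital V = 2198 + 181.9 + 4873 = 7252.9.
Equity: weight = 2198/7252.9 = 0.3031; cost = 9.6%.
Preferred: weight = 181.9/7252.9 = 0.0251; cost = 5.33%.
Senior notes: weight = 4873/7252.9 = 0.6719; after-tax cost = 9.3% × (1 − 32%) = 6.3240%.
WACC = 0.3031 × 9.6000% + 0.0251 × 5.3300% + 0.6719 × 6.3240% = 7.2919%.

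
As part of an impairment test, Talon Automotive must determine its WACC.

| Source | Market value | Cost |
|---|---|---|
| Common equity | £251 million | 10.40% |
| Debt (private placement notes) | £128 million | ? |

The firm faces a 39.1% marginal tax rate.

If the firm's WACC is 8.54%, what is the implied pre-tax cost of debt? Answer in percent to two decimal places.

Total capital V = 251 + 128 = 379.
Equity weight = 251/379 = 0.6623.
Private placement notes weight = 128/379 = 0.3377.
Equity contribution = 0.6623 × 10.4% = 6.8876%.
Remaining for debt = 8.54% − 6.8876% = 1.6524%.
Rd × (1 − 39.1%) × 0.3377 = 1.6524%  ⇒  Rd = 8.0339%.

8.03%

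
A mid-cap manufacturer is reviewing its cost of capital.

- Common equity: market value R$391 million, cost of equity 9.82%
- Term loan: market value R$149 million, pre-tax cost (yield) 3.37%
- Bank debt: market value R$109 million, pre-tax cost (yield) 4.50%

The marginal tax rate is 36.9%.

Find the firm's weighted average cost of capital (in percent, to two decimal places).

6.88%

Total capital V = 391 + 149 + 109 = 649.
Equity: weight = 391/649 = 0.6025; cost = 9.82%.
Term loan: weight = 149/649 = 0.2296; after-tax cost = 3.37% × (1 − 36.9%) = 2.1265%.
Bank debt: weight = 109/649 = 0.1680; after-tax cost = 4.5% × (1 − 36.9%) = 2.8395%.
WACC = 0.6025 × 9.8200% + 0.2296 × 2.1265% + 0.1680 × 2.8395% = 6.8813%.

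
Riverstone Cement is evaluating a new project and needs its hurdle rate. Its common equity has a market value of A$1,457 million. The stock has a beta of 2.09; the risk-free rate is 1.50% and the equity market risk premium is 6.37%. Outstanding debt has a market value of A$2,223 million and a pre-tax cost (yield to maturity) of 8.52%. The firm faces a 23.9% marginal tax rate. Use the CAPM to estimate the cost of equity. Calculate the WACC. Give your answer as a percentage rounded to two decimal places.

Cost of equity via CAPM: Re = 1.5% + 2.09 × 6.37% = 14.8133%.
Total capital V = 1457 + 2223 = 3680.
Equity: weight = 1457/3680 = 0.3959; cost = 14.8133%.
Debt: weight = 2223/3680 = 0.6041; after-tax cost = 8.52% × (1 − 23.9%) = 6.4837%.
WACC = 0.3959 × 14.8133% + 0.6041 × 6.4837% = 9.7816%.

9.78%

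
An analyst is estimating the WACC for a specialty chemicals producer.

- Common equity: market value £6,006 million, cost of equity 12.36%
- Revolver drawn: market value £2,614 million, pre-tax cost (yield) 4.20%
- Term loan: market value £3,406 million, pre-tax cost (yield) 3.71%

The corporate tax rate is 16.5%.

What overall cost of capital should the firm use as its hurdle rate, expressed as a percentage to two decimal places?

7.81%

Total capital V = 6006 + 2614 + 3406 = 12026.
Equity: weight = 6006/12026 = 0.4994; cost = 12.36%.
Revolver drawn: weight = 2614/12026 = 0.2174; after-tax cost = 4.2% × (1 − 16.5%) = 3.5070%.
Term loan: weight = 3406/12026 = 0.2832; after-tax cost = 3.71% × (1 − 16.5%) = 3.0978%.
WACC = 0.4994 × 12.3600% + 0.2174 × 3.5070% + 0.2832 × 3.0978% = 7.8125%.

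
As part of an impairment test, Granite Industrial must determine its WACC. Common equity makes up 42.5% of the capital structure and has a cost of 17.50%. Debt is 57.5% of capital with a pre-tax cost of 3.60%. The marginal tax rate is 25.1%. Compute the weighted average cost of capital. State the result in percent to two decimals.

After-tax cost of debt = 3.6% × (1 − 25.1%) = 2.6964%.
WACC = 0.425 × 17.5000% + 0.575 × 2.6964% = 8.9879%.

8.99%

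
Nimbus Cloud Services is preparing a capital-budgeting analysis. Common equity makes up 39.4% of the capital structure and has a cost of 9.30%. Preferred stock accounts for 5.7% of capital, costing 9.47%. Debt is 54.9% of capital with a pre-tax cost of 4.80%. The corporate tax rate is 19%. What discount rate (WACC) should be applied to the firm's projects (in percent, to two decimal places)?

6.34%

After-tax cost of debt = 4.8% × (1 − 19%) = 3.8880%.
WACC = 0.394 × 9.3000% + 0.057 × 9.4700% + 0.549 × 3.8880% = 6.3385%.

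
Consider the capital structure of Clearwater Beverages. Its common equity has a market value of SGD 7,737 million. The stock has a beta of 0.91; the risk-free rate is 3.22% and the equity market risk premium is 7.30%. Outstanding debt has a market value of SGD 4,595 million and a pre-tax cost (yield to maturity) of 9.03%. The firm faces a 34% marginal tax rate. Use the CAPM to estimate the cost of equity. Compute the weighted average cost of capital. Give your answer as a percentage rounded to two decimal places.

Cost of equity via CAPM: Re = 3.22% + 0.91 × 7.3% = 9.8630%.
Total capital V = 7737 + 4595 = 12332.
Equity: weight = 7737/12332 = 0.6274; cost = 9.863%.
Debt: weight = 4595/12332 = 0.3726; after-tax cost = 9.03% × (1 − 34%) = 5.9598%.
WACC = 0.6274 × 9.8630% + 0.3726 × 5.9598% = 8.4086%.

8.41%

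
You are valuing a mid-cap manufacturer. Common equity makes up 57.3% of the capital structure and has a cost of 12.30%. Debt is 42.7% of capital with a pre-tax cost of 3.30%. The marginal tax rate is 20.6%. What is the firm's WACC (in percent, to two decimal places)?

After-tax cost of debt = 3.3% × (1 − 20.6%) = 2.6202%.
WACC = 0.573 × 12.3000% + 0.427 × 2.6202% = 8.1667%.

8.17%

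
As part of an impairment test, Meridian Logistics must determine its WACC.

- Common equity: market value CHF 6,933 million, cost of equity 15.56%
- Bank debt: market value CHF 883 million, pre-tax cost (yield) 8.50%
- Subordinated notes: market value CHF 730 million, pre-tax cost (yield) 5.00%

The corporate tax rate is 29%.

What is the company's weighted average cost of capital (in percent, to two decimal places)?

Total capital V = 6933 + 883 + 730 = 8546.
Equity: weight = 6933/8546 = 0.8113; cost = 15.56%.
Bank debt: weight = 883/8546 = 0.1033; after-tax cost = 8.5% × (1 − 29%) = 6.0350%.
Subordinated notes: weight = 730/8546 = 0.0854; after-tax cost = 5% × (1 − 29%) = 3.5500%.
WACC = 0.8113 × 15.5600% + 0.1033 × 6.0350% + 0.0854 × 3.5500% = 13.5500%.

13.55%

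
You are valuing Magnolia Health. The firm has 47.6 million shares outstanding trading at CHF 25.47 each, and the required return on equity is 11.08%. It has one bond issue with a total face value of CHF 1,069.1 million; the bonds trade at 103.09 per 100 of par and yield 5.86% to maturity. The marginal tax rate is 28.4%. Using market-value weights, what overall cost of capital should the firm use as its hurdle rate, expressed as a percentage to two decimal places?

Market value of equity E = 25.47 × 47.6m = 1212.372m. Market value of debt D = 1069.1m × 103.09/100 = 1102.13519m.
Total capital V = 1212.372 + 1102.13519 = 2314.50719.
Equity: weight = 1212.372/2314.50719 = 0.5238; cost = 11.08%.
Bonds outstanding: weight = 1102.13519/2314.50719 = 0.4762; after-tax cost = 5.86% × (1 − 28.4%) = 4.1958%.
WACC = 0.5238 × 11.0800% + 0.4762 × 4.1958% = 7.8018%.

7.80%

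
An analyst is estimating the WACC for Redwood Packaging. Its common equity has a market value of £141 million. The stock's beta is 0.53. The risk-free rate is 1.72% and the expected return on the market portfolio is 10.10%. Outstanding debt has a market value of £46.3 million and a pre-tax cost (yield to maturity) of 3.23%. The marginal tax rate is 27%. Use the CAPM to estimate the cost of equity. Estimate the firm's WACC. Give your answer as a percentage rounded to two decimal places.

5.22%

Market risk premium = 10.1% − 1.72% = 8.38%.
Cost of equity via CAPM: Re = 1.72% + 0.53 × 8.38% = 6.1614%.
Total capital V = 141 + 46.3 = 187.3.
Equity: weight = 141/187.3 = 0.7528; cost = 6.1614%.
Debt: weight = 46.3/187.3 = 0.2472; after-tax cost = 3.23% × (1 − 27%) = 2.3579%.
WACC = 0.7528 × 6.1614% + 0.2472 × 2.3579% = 5.2212%.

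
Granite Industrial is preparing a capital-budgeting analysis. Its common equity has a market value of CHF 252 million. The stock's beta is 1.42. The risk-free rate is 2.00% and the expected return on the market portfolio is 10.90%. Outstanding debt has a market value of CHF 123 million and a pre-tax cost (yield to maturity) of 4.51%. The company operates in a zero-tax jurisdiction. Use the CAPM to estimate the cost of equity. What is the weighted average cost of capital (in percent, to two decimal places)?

11.32%

Market risk premium = 10.9% − 2.0% = 8.9%.
Cost of equity via CAPM: Re = 2.0% + 1.42 × 8.9% = 14.6380%.
Total capital V = 252 + 123 = 375.
Equity: weight = 252/375 = 0.6720; cost = 14.638%.
Debt: weight = 123/375 = 0.3280; after-tax cost = 4.51% × (1 − 0%) = 4.5100%.
WACC = 0.6720 × 14.6380% + 0.3280 × 4.5100% = 11.3160%.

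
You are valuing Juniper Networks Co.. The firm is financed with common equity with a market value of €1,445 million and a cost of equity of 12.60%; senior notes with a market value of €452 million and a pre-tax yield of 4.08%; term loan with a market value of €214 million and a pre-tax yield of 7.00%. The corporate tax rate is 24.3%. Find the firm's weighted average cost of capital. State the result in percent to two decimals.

9.82%

Total capital V = 1445 + 452 + 214 = 2111.
Equity: weight = 1445/2111 = 0.6845; cost = 12.6%.
Senior notes: weight = 452/2111 = 0.2141; after-tax cost = 4.08% × (1 − 24.3%) = 3.0886%.
Term loan: weight = 214/2111 = 0.1014; after-tax cost = 7% × (1 − 24.3%) = 5.2990%.
WACC = 0.6845 × 12.6000% + 0.2141 × 3.0886% + 0.1014 × 5.2990% = 9.8233%.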